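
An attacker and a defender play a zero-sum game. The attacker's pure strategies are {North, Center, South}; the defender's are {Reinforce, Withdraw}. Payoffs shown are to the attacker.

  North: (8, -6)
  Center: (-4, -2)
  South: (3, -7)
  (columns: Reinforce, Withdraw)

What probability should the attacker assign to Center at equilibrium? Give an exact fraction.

Row minima: North → -6, Center → -4, South → -7; maximin = -4.
Column maxima: Reinforce → 8, Withdraw → -2; minimax = -2.
-4 ≠ -2, so there is no saddle point; optimal play is mixed.
South is strictly dominated by North, so the attacker never plays it.
On the remaining 2×2 (North, Center vs Reinforce, Withdraw):
Let the attacker play North with probability p. Expected payoff against Reinforce: 8p + (-4)(1−p) = 12p − 4; against Withdraw: (-6)p + (-2)(1−p) = −4p − 2.
Setting these equal: 12p − 4 = −4p − 2 ⇒ 16p = 2 ⇒ p = 1/8, and the value is (12)·(1/8) − 4 = -5/2.
For the defender: with q = P(Reinforce), equating North's and Center's payoffs gives 14q − 6 = −2q − 2 ⇒ q = 1/4.

7/8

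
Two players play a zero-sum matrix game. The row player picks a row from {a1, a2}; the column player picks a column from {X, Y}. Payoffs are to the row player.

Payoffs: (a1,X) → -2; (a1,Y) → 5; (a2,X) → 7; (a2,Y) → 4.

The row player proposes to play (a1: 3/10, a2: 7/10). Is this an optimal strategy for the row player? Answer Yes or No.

Yes

Against X this mix gives (3/10)·(-2) + (7/10)·7 = 43/10.
Against Y this mix gives (3/10)·5 + (7/10)·4 = 43/10.
All of the column player's active replies (X, Y) yield 43/10, and no column does worse for the row player. The mix makes the column player indifferent and guarantees 43/10, so it is optimal.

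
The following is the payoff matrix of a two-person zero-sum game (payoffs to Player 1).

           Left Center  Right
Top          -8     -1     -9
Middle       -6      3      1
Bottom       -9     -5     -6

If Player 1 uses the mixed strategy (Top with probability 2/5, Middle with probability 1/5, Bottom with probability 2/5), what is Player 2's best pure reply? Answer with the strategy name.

Left

If Player 2 plays Left, Player 1's expected payoff is (2/5)·(-8) + (1/5)·(-6) + (2/5)·(-9) = -8.
If Player 2 plays Center, Player 1's expected payoff is (2/5)·(-1) + (1/5)·3 + (2/5)·(-5) = -9/5.
If Player 2 plays Right, Player 1's expected payoff is (2/5)·(-9) + (1/5)·1 + (2/5)·(-6) = -29/5.
Player 2 minimizes Player 1's payoff; the smallest is -8, so the best response is Left.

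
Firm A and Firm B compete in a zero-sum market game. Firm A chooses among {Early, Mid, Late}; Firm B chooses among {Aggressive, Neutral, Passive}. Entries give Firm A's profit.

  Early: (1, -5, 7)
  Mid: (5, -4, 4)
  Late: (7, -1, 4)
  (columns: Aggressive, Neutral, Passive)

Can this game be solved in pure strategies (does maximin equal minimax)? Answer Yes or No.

Yes

Row minima: Early → -5, Mid → -4, Late → -1; maximin = -1.
Column maxima: Aggressive → 7, Neutral → -1, Passive → 7; minimax = -1.
maximin = minimax = -1, so a saddle point exists.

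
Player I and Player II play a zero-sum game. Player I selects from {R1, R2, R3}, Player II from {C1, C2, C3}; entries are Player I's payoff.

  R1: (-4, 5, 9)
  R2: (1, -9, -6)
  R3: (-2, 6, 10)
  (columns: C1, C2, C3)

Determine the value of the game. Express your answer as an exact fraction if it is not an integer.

-2/3

Row minima: R1 → -4, R2 → -9, R3 → -2; maximin = -2.
Column maxima: C1 → 1, C2 → 6, C3 → 10; minimax = 1.
-2 ≠ 1, so there is no saddle point; optimal play is mixed.
R1 is strictly dominated by R3, so Player I never plays it.
C3 is strictly dominated by C2 (it gives Player I strictly more in every row), so Player II never plays it.
On the remaining 2×2 (R2, R3 vs C1, C2):
Let Player I play R2 with probability p. Expected payoff against C1: 1p + (-2)(1−p) = 3p − 2; against C2: (-9)p + 6(1−p) = −15p + 6.
Setting these equal: 3p − 2 = −15p + 6 ⇒ 18p = 8 ⇒ p = 4/9, and the value is (3)·(4/9) − 2 = -2/3.
For Player II: with q = P(C1), equating R2's and R3's payoffs gives 10q − 9 = −8q + 6 ⇒ q = 5/6.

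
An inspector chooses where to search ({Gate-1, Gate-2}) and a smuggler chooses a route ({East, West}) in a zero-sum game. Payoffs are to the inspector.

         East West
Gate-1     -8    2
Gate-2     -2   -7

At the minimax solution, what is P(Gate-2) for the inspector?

2/3

Row minima: Gate-1 → -8, Gate-2 → -7; maximin = -7.
Column maxima: East → -2, West → 2; minimax = -2.
-7 ≠ -2, so there is no saddle point; optimal play is mixed.
Let the inspector play Gate-1 with probability p. Expected payoff against East: (-8)p + (-2)(1−p) = −6p − 2; against West: 2p + (-7)(1−p) = 9p − 7.
Setting these equal: −6p − 2 = 9p − 7 ⇒ −15p = -5 ⇒ p = 1/3, and the value is (-6)·(1/3) − 2 = -4.
For the smuggler: with q = P(East), equating Gate-1's and Gate-2's payoffs gives −10q + 2 = 5q − 7 ⇒ q = 3/5.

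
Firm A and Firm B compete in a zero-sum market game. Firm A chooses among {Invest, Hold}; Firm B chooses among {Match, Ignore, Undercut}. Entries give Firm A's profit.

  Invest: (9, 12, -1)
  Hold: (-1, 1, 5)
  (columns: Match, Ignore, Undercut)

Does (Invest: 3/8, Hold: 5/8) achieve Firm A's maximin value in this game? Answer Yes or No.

Yes

Against Match this mix gives (3/8)·9 + (5/8)·(-1) = 11/4.
Against Ignore this mix gives (3/8)·12 + (5/8)·1 = 41/8.
Against Undercut this mix gives (3/8)·(-1) + (5/8)·5 = 11/4.
All of Firm B's active replies (Match, Undercut) yield 11/4, and no column does worse for Firm A. The mix makes Firm B indifferent and guarantees 11/4, so it is optimal.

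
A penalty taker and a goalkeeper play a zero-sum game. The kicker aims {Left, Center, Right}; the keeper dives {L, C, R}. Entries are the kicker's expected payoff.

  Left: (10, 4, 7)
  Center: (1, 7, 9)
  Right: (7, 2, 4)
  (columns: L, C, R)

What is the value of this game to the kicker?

Row minima: Left → 4, Center → 1, Right → 2; maximin = 4.
Column maxima: L → 10, C → 7, R → 9; minimax = 7.
4 ≠ 7, so there is no saddle point; optimal play is mixed.
Right is strictly dominated by Left, so the kicker never plays it.
R is strictly dominated by C (it gives the kicker strictly more in every row), so the keeper never plays it.
On the remaining 2×2 (Left, Center vs L, C):
Let the kicker play Left with probability p. Expected payoff against L: 10p + 1(1−p) = 9p + 1; against C: 4p + 7(1−p) = −3p + 7.
Setting these equal: 9p + 1 = −3p + 7 ⇒ 12p = 6 ⇒ p = 1/2, and the value is (9)·(1/2) + 1 = 11/2.
For the keeper: with q = P(L), equating Left's and Center's payoffs gives 6q + 4 = −6q + 7 ⇒ q = 1/4.

11/2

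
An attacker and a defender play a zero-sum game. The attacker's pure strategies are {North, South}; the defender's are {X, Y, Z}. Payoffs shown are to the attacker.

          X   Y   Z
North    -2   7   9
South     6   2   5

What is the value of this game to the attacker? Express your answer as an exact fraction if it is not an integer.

Row minima: North → -2, South → 2; maximin = 2.
Column maxima: X → 6, Y → 7, Z → 9; minimax = 6.
2 ≠ 6, so there is no saddle point; optimal play is mixed.
Z is strictly dominated by Y (it gives the attacker strictly more in every row), so the defender never plays it.
On the remaining 2×2 (North, South vs X, Y):
Let the attacker play North with probability p. Expected payoff against X: (-2)p + 6(1−p) = −8p + 6; against Y: 7p + 2(1−p) = 5p + 2.
Setting these equal: −8p + 6 = 5p + 2 ⇒ −13p = -4 ⇒ p = 4/13, and the value is (-8)·(4/13) + 6 = 46/13.
For the defender: with q = P(X), equating North's and South's payoffs gives −9q + 7 = 4q + 2 ⇒ q = 5/13.

46/13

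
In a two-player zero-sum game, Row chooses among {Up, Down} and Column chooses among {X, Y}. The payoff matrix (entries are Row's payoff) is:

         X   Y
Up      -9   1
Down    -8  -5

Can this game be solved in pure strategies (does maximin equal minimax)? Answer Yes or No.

Yes

Row minima: Up → -9, Down → -8; maximin = -8.
Column maxima: X → -8, Y → 1; minimax = -8.
maximin = minimax = -8, so a saddle point exists.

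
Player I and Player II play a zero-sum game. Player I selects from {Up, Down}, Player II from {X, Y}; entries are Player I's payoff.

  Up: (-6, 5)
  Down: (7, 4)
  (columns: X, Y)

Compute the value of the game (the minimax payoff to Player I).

59/14

Row minima: Up → -6, Down → 4; maximin = 4.
Column maxima: X → 7, Y → 5; minimax = 5.
4 ≠ 5, so there is no saddle point; optimal play is mixed.
Let Player I play Up with probability p. Expected payoff against X: (-6)p + 7(1−p) = −13p + 7; against Y: 5p + 4(1−p) = p + 4.
Setting these equal: −13p + 7 = p + 4 ⇒ −14p = -3 ⇒ p = 3/14, and the value is (-13)·(3/14) + 7 = 59/14.
For Player II: with q = P(X), equating Up's and Down's payoffs gives −11q + 5 = 3q + 4 ⇒ q = 1/14.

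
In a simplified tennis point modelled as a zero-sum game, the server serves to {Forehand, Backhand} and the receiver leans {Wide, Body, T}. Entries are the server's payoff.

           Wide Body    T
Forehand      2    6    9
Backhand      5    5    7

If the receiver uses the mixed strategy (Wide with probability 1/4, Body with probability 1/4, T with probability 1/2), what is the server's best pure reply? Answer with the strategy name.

Forehand

Expected payoff of Forehand: (1/4)·2 + (1/4)·6 + (1/2)·9 = 13/2.
Expected payoff of Backhand: (1/4)·5 + (1/4)·5 + (1/2)·7 = 6.
The largest is 13/2, so the server's best response is Forehand.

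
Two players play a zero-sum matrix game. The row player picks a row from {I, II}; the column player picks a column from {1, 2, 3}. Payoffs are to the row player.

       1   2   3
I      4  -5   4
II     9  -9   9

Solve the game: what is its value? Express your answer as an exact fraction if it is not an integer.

Row minima: I → -5, II → -9; maximin = -5.
Column maxima: 1 → 9, 2 → -5, 3 → 9; minimax = -5.
Since maximin = minimax = -5, there is a saddle point and the value is -5.

-5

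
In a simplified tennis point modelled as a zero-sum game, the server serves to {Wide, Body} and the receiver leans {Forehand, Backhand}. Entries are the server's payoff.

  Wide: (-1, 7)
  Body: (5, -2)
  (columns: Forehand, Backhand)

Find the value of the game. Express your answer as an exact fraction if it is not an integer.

Row minima: Wide → -1, Body → -2; maximin = -1.
Column maxima: Forehand → 5, Backhand → 7; minimax = 5.
-1 ≠ 5, so there is no saddle point; optimal play is mixed.
Let the server play Wide with probability p. Expected payoff against Forehand: (-1)p + 5(1−p) = −6p + 5; against Backhand: 7p + (-2)(1−p) = 9p − 2.
Setting these equal: −6p + 5 = 9p − 2 ⇒ −15p = -7 ⇒ p = 7/15, and the value is (-6)·(7/15) + 5 = 11/5.
For the receiver: with q = P(Forehand), equating Wide's and Body's payoffs gives −8q + 7 = 7q − 2 ⇒ q = 3/5.

11/5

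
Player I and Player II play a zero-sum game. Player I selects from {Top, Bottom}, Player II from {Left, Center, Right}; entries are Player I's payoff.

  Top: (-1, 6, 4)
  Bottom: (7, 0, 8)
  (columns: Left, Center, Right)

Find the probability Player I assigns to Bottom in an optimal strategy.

1/2

Row minima: Top → -1, Bottom → 0; maximin = 0.
Column maxima: Left → 7, Center → 6, Right → 8; minimax = 6.
0 ≠ 6, so there is no saddle point; optimal play is mixed.
Right is strictly dominated by Left (it gives Player I strictly more in every row), so Player II never plays it.
On the remaining 2×2 (Top, Bottom vs Left, Center):
Let Player I play Top with probability p. Expected payoff against Left: (-1)p + 7(1−p) = −8p + 7; against Center: 6p + 0(1−p) = 6p.
Setting these equal: −8p + 7 = 6p ⇒ −14p = -7 ⇒ p = 1/2, and the value is (-8)·(1/2) + 7 = 3.
For Player II: with q = P(Left), equating Top's and Bottom's payoffs gives −7q + 6 = 7q ⇒ q = 3/7.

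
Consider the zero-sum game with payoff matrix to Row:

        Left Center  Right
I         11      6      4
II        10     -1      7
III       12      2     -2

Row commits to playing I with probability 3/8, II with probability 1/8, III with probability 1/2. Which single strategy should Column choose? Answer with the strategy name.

Right

If Column plays Left, Row's expected payoff is (3/8)·11 + (1/8)·10 + (1/2)·12 = 91/8.
If Column plays Center, Row's expected payoff is (3/8)·6 + (1/8)·(-1) + (1/2)·2 = 25/8.
If Column plays Right, Row's expected payoff is (3/8)·4 + (1/8)·7 + (1/2)·(-2) = 11/8.
Column minimizes Row's payoff; the smallest is 11/8, so the best response is Right.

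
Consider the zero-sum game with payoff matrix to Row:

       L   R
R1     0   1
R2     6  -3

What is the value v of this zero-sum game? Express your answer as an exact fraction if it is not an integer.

3/5

Row minima: R1 → 0, R2 → -3; maximin = 0.
Column maxima: L → 6, R → 1; minimax = 1.
0 ≠ 1, so there is no saddle point; optimal play is mixed.
Let Row play R1 with probability p. Expected payoff against L: 0p + 6(1−p) = −6p + 6; against R: 1p + (-3)(1−p) = 4p − 3.
Setting these equal: −6p + 6 = 4p − 3 ⇒ −10p = -9 ⇒ p = 9/10, and the value is (-6)·(9/10) + 6 = 3/5.
For Column: with q = P(L), equating R1's and R2's payoffs gives −q + 1 = 9q − 3 ⇒ q = 2/5.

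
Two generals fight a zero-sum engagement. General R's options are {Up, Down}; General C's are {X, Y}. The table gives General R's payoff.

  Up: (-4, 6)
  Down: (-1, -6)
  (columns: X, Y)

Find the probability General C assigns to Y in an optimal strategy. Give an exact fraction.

Row minima: Up → -4, Down → -6; maximin = -4.
Column maxima: X → -1, Y → 6; minimax = -1.
-4 ≠ -1, so there is no saddle point; optimal play is mixed.
Let General R play Up with probability p. Expected payoff against X: (-4)p + (-1)(1−p) = −3p − 1; against Y: 6p + (-6)(1−p) = 12p − 6.
Setting these equal: −3p − 1 = 12p − 6 ⇒ −15p = -5 ⇒ p = 1/3, and the value is (-3)·(1/3) − 1 = -2.
For General C: with q = P(X), equating Up's and Down's payoffs gives −10q + 6 = 5q − 6 ⇒ q = 4/5.

1/5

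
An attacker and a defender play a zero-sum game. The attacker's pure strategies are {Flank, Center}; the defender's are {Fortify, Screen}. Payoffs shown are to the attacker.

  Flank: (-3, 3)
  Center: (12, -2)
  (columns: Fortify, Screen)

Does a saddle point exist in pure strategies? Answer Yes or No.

No

Row minima: Flank → -3, Center → -2; maximin = -2.
Column maxima: Fortify → 12, Screen → 3; minimax = 3.
-2 ≠ 3, so no pure-strategy equilibrium exists.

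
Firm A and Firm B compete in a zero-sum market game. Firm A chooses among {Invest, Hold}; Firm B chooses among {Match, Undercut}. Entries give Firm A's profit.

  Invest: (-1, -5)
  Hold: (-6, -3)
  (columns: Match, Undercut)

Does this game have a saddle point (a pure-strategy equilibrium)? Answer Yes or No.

Row minima: Invest → -5, Hold → -6; maximin = -5.
Column maxima: Match → -1, Undercut → -3; minimax = -3.
-5 ≠ -3, so no pure-strategy equilibrium exists.

No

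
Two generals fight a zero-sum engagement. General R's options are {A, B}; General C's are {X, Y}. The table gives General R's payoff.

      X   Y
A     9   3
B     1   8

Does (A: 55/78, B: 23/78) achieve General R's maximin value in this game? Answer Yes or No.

No

Against X this mix gives (55/78)·9 + (23/78)·1 = 259/39.
Against Y this mix gives (55/78)·3 + (23/78)·8 = 349/78.
General C will play Y, holding General R to 349/78. Shifting weight toward the row that does better against Y would raise this floor (the equalizing mix achieves 69/13 against both Y and X), so the proposed strategy is not optimal.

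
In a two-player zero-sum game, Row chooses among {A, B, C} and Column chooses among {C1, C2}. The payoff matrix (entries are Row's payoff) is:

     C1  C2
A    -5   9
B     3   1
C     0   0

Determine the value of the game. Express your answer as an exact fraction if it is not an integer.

2

Row minima: A → -5, B → 1, C → 0; maximin = 1.
Column maxima: C1 → 3, C2 → 9; minimax = 3.
1 ≠ 3, so there is no saddle point; optimal play is mixed.
C is strictly dominated by B, so Row never plays it.
On the remaining 2×2 (A, B vs C1, C2):
Let Row play A with probability p. Expected payoff against C1: (-5)p + 3(1−p) = −8p + 3; against C2: 9p + 1(1−p) = 8p + 1.
Setting these equal: −8p + 3 = 8p + 1 ⇒ −16p = -2 ⇒ p = 1/8, and the value is (-8)·(1/8) + 3 = 2.
For Column: with q = P(C1), equating A's and B's payoffs gives −14q + 9 = 2q + 1 ⇒ q = 1/2.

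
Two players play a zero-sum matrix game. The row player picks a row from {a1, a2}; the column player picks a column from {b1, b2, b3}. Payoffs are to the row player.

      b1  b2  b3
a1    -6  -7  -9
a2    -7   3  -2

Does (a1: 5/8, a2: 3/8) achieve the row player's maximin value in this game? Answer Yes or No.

Against b1 this mix gives (5/8)·(-6) + (3/8)·(-7) = -51/8.
Against b2 this mix gives (5/8)·(-7) + (3/8)·3 = -13/4.
Against b3 this mix gives (5/8)·(-9) + (3/8)·(-2) = -51/8.
All of the column player's active replies (b1, b3) yield -51/8, and no column does worse for the row player. The mix makes the column player indifferent and guarantees -51/8, so it is optimal.

Yes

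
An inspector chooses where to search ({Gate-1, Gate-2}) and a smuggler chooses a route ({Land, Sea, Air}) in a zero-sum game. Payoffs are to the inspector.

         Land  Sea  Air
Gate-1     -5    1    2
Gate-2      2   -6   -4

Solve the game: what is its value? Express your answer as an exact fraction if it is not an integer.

Row minima: Gate-1 → -5, Gate-2 → -6; maximin = -5.
Column maxima: Land → 2, Sea → 1, Air → 2; minimax = 1.
-5 ≠ 1, so there is no saddle point; optimal play is mixed.
Air is strictly dominated by Sea (it gives the inspector strictly more in every row), so the smuggler never plays it.
On the remaining 2×2 (Gate-1, Gate-2 vs Land, Sea):
Let the inspector play Gate-1 with probability p. Expected payoff against Land: (-5)p + 2(1−p) = −7p + 2; against Sea: 1p + (-6)(1−p) = 7p − 6.
Setting these equal: −7p + 2 = 7p − 6 ⇒ −14p = -8 ⇒ p = 4/7, and the value is (-7)·(4/7) + 2 = -2.
For the smuggler: with q = P(Land), equating Gate-1's and Gate-2's payoffs gives −6q + 1 = 8q − 6 ⇒ q = 1/2.

-2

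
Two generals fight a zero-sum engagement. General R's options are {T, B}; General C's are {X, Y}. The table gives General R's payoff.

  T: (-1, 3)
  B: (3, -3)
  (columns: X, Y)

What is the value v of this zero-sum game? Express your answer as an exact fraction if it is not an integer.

Row minima: T → -1, B → -3; maximin = -1.
Column maxima: X → 3, Y → 3; minimax = 3.
-1 ≠ 3, so there is no saddle point; optimal play is mixed.
Let General R play T with probability p. Expected payoff against X: (-1)p + 3(1−p) = −4p + 3; against Y: 3p + (-3)(1−p) = 6p − 3.
Setting these equal: −4p + 3 = 6p − 3 ⇒ −10p = -6 ⇒ p = 3/5, and the value is (-4)·(3/5) + 3 = 3/5.
For General C: with q = P(X), equating T's and B's payoffs gives −4q + 3 = 6q − 3 ⇒ q = 3/5.

3/5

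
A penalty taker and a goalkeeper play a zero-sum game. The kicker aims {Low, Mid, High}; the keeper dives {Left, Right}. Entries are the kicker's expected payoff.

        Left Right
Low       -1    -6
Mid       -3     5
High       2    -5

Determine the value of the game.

-1/3

Row minima: Low → -6, Mid → -3, High → -5; maximin = -3.
Column maxima: Left → 2, Right → 5; minimax = 2.
-3 ≠ 2, so there is no saddle point; optimal play is mixed.
Low is strictly dominated by High, so the kicker never plays it.
On the remaining 2×2 (Mid, High vs Left, Right):
Let the kicker play Mid with probability p. Expected payoff against Left: (-3)p + 2(1−p) = −5p + 2; against Right: 5p + (-5)(1−p) = 10p − 5.
Setting these equal: −5p + 2 = 10p − 5 ⇒ −15p = -7 ⇒ p = 7/15, and the value is (-5)·(7/15) + 2 = -1/3.
For the keeper: with q = P(Left), equating Mid's and High's payoffs gives −8q + 5 = 7q − 5 ⇒ q = 2/3.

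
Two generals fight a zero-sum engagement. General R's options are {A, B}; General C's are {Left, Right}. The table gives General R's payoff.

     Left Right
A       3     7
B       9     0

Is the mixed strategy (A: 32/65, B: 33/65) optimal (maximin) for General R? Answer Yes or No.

No

Against Left this mix gives (32/65)·3 + (33/65)·9 = 393/65.
Against Right this mix gives (32/65)·7 + (33/65)·0 = 224/65.
General C will play Right, holding General R to 224/65. Shifting weight toward the row that does better against Right would raise this floor (the equalizing mix achieves 63/13 against both Right and Left), so the proposed strategy is not optimal.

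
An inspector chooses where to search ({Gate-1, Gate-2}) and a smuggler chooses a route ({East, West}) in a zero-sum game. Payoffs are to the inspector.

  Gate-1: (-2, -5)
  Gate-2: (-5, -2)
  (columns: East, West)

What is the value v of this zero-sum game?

Row minima: Gate-1 → -5, Gate-2 → -5; maximin = -5.
Column maxima: East → -2, West → -2; minimax = -2.
-5 ≠ -2, so there is no saddle point; optimal play is mixed.
Let the inspector play Gate-1 with probability p. Expected payoff against East: (-2)p + (-5)(1−p) = 3p − 5; against West: (-5)p + (-2)(1−p) = −3p − 2.
Setting these equal: 3p − 5 = −3p − 2 ⇒ 6p = 3 ⇒ p = 1/2, and the value is (3)·(1/2) − 5 = -7/2.
For the smuggler: with q = P(East), equating Gate-1's and Gate-2's payoffs gives 3q − 5 = −3q − 2 ⇒ q = 1/2.

-7/2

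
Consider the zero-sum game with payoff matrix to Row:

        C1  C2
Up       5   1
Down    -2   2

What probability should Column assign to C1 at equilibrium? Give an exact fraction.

1/8

Row minima: Up → 1, Down → -2; maximin = 1.
Column maxima: C1 → 5, C2 → 2; minimax = 2.
1 ≠ 2, so there is no saddle point; optimal play is mixed.
Let Row play Up with probability p. Expected payoff against C1: 5p + (-2)(1−p) = 7p − 2; against C2: 1p + 2(1−p) = −p + 2.
Setting these equal: 7p − 2 = −p + 2 ⇒ 8p = 4 ⇒ p = 1/2, and the value is (7)·(1/2) − 2 = 3/2.
For Column: with q = P(C1), equating Up's and Down's payoffs gives 4q + 1 = −4q + 2 ⇒ q = 1/8.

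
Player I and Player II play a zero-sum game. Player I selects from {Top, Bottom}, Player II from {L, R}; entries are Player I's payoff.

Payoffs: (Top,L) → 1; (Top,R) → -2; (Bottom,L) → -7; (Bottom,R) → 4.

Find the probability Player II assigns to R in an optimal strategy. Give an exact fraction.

Row minima: Top → -2, Bottom → -7; maximin = -2.
Column maxima: L → 1, R → 4; minimax = 1.
-2 ≠ 1, so there is no saddle point; optimal play is mixed.
Let Player I play Top with probability p. Expected payoff against L: 1p + (-7)(1−p) = 8p − 7; against R: (-2)p + 4(1−p) = −6p + 4.
Setting these equal: 8p − 7 = −6p + 4 ⇒ 14p = 11 ⇒ p = 11/14, and the value is (8)·(11/14) − 7 = -5/7.
For Player II: with q = P(L), equating Top's and Bottom's payoffs gives 3q − 2 = −11q + 4 ⇒ q = 3/7.

4/7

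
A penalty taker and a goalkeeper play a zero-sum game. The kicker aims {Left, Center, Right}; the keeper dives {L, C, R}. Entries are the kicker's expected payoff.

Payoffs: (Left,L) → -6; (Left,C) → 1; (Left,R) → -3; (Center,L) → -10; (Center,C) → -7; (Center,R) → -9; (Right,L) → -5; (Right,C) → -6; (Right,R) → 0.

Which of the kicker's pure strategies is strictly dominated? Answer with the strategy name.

Left gives a strictly higher payoff than Center against every column: -6 > -10, 1 > -7, -3 > -9.
So Center is strictly dominated and the kicker never plays it.

Center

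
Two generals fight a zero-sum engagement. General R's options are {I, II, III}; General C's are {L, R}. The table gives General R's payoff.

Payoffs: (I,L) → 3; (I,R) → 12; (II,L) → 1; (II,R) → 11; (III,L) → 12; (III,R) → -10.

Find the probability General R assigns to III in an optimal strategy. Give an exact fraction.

9/31

Row minima: I → 3, II → 1, III → -10; maximin = 3.
Column maxima: L → 12, R → 12; minimax = 12.
3 ≠ 12, so there is no saddle point; optimal play is mixed.
II is strictly dominated by I, so General R never plays it.
On the remaining 2×2 (I, III vs L, R):
Let General R play I with probability p. Expected payoff against L: 3p + 12(1−p) = −9p + 12; against R: 12p + (-10)(1−p) = 22p − 10.
Setting these equal: −9p + 12 = 22p − 10 ⇒ −31p = -22 ⇒ p = 22/31, and the value is (-9)·(22/31) + 12 = 174/31.
For General C: with q = P(L), equating I's and III's payoffs gives −9q + 12 = 22q − 10 ⇒ q = 22/31.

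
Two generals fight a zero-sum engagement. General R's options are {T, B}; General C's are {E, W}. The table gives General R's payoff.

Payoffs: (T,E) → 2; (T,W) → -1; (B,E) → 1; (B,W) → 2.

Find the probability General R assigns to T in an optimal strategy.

Row minima: T → -1, B → 1; maximin = 1.
Column maxima: E → 2, W → 2; minimax = 2.
1 ≠ 2, so there is no saddle point; optimal play is mixed.
Let General R play T with probability p. Expected payoff against E: 2p + 1(1−p) = p + 1; against W: (-1)p + 2(1−p) = −3p + 2.
Setting these equal: p + 1 = −3p + 2 ⇒ 4p = 1 ⇒ p = 1/4, and the value is (1)·(1/4) + 1 = 5/4.
For General C: with q = P(E), equating T's and B's payoffs gives 3q − 1 = −q + 2 ⇒ q = 3/4.

1/4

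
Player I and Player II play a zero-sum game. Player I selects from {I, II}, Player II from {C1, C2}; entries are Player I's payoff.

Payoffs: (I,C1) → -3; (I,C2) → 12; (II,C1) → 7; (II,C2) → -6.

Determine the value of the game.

Row minima: I → -3, II → -6; maximin = -3.
Column maxima: C1 → 7, C2 → 12; minimax = 7.
-3 ≠ 7, so there is no saddle point; optimal play is mixed.
Let Player I play I with probability p. Expected payoff against C1: (-3)p + 7(1−p) = −10p + 7; against C2: 12p + (-6)(1−p) = 18p − 6.
Setting these equal: −10p + 7 = 18p − 6 ⇒ −28p = -13 ⇒ p = 13/28, and the value is (-10)·(13/28) + 7 = 33/14.
For Player II: with q = P(C1), equating I's and II's payoffs gives −15q + 12 = 13q − 6 ⇒ q = 9/14.

33/14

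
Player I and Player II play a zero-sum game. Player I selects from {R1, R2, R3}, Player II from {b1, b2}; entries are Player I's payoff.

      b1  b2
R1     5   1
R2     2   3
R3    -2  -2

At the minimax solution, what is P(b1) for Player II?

Row minima: R1 → 1, R2 → 2, R3 → -2; maximin = 2.
Column maxima: b1 → 5, b2 → 3; minimax = 3.
2 ≠ 3, so there is no saddle point; optimal play is mixed.
R3 is strictly dominated by R1, so Player I never plays it.
On the remaining 2×2 (R1, R2 vs b1, b2):
Let Player I play R1 with probability p. Expected payoff against b1: 5p + 2(1−p) = 3p + 2; against b2: 1p + 3(1−p) = −2p + 3.
Setting these equal: 3p + 2 = −2p + 3 ⇒ 5p = 1 ⇒ p = 1/5, and the value is (3)·(1/5) + 2 = 13/5.
For Player II: with q = P(b1), equating R1's and R2's payoffs gives 4q + 1 = −q + 3 ⇒ q = 2/5.

2/5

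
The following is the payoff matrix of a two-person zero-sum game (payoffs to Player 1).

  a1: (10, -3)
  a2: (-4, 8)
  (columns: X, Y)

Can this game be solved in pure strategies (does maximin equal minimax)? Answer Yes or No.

No

Row minima: a1 → -3, a2 → -4; maximin = -3.
Column maxima: X → 10, Y → 8; minimax = 8.
-3 ≠ 8, so no pure-strategy equilibrium exists.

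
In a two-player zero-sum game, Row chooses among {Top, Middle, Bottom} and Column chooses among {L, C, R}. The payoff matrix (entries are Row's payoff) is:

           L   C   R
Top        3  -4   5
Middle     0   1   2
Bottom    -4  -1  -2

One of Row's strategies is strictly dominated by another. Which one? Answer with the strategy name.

Bottom

Middle gives a strictly higher payoff than Bottom against every column: 0 > -4, 1 > -1, 2 > -2.
So Bottom is strictly dominated and Row never plays it.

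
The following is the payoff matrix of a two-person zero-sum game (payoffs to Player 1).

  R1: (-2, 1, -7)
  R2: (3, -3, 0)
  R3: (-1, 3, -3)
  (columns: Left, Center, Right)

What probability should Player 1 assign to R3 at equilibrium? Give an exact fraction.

1/3

Row minima: R1 → -7, R2 → -3, R3 → -3; maximin = -3.
Column maxima: Left → 3, Center → 3, Right → 0; minimax = 0.
-3 ≠ 0, so there is no saddle point; optimal play is mixed.
R1 is strictly dominated by R3, so Player 1 never plays it.
Left is strictly dominated by Right (it gives Player 1 strictly more in every row), so Player 2 never plays it.
On the remaining 2×2 (R2, R3 vs Center, Right):
Let Player 1 play R2 with probability p. Expected payoff against Center: (-3)p + 3(1−p) = −6p + 3; against Right: 0p + (-3)(1−p) = 3p − 3.
Setting these equal: −6p + 3 = 3p − 3 ⇒ −9p = -6 ⇒ p = 2/3, and the value is (-6)·(2/3) + 3 = -1.
For Player 2: with q = P(Center), equating R2's and R3's payoffs gives −3q = 6q − 3 ⇒ q = 1/3.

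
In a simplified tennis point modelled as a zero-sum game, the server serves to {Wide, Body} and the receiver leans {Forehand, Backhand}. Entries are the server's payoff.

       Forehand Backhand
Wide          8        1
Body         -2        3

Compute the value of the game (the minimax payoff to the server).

Row minima: Wide → 1, Body → -2; maximin = 1.
Column maxima: Forehand → 8, Backhand → 3; minimax = 3.
1 ≠ 3, so there is no saddle point; optimal play is mixed.
Let the server play Wide with probability p. Expected payoff against Forehand: 8p + (-2)(1−p) = 10p − 2; against Backhand: 1p + 3(1−p) = −2p + 3.
Setting these equal: 10p − 2 = −2p + 3 ⇒ 12p = 5 ⇒ p = 5/12, and the value is (10)·(5/12) − 2 = 13/6.
For the receiver: with q = P(Forehand), equating Wide's and Body's payoffs gives 7q + 1 = −5q + 3 ⇒ q = 1/6.

13/6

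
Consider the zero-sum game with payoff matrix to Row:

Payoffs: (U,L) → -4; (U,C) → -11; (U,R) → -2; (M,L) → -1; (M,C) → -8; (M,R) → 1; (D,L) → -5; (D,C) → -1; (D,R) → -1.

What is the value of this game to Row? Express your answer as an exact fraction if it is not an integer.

Row minima: U → -11, M → -8, D → -5; maximin = -5.
Column maxima: L → -1, C → -1, R → 1; minimax = -1.
-5 ≠ -1, so there is no saddle point; optimal play is mixed.
U is strictly dominated by M, so Row never plays it.
R is strictly dominated by L (it gives Row strictly more in every row), so Column never plays it.
On the remaining 2×2 (M, D vs L, C):
Let Row play M with probability p. Expected payoff against L: (-1)p + (-5)(1−p) = 4p − 5; against C: (-8)p + (-1)(1−p) = −7p − 1.
Setting these equal: 4p − 5 = −7p − 1 ⇒ 11p = 4 ⇒ p = 4/11, and the value is (4)·(4/11) − 5 = -39/11.
For Column: with q = P(L), equating M's and D's payoffs gives 7q − 8 = −4q − 1 ⇒ q = 7/11.

-39/11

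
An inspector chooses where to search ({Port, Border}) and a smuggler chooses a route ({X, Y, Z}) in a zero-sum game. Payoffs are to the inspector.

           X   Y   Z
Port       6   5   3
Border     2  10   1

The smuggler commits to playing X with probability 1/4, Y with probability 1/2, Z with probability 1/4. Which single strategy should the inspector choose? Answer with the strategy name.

Border

Expected payoff of Port: (1/4)·6 + (1/2)·5 + (1/4)·3 = 19/4.
Expected payoff of Border: (1/4)·2 + (1/2)·10 + (1/4)·1 = 23/4.
The largest is 23/4, so the inspector's best response is Border.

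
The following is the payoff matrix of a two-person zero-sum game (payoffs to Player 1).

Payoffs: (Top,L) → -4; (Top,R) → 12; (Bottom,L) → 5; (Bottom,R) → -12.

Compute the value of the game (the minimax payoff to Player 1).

Row minima: Top → -4, Bottom → -12; maximin = -4.
Column maxima: L → 5, R → 12; minimax = 5.
-4 ≠ 5, so there is no saddle point; optimal play is mixed.
Let Player 1 play Top with probability p. Expected payoff against L: (-4)p + 5(1−p) = −9p + 5; against R: 12p + (-12)(1−p) = 24p − 12.
Setting these equal: −9p + 5 = 24p − 12 ⇒ −33p = -17 ⇒ p = 17/33, and the value is (-9)·(17/33) + 5 = 4/11.
For Player 2: with q = P(L), equating Top's and Bottom's payoffs gives −16q + 12 = 17q − 12 ⇒ q = 8/11.

4/11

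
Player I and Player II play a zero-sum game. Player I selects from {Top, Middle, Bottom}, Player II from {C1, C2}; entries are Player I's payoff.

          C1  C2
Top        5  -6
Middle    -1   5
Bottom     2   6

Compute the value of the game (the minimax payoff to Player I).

Row minima: Top → -6, Middle → -1, Bottom → 2; maximin = 2.
Column maxima: C1 → 5, C2 → 6; minimax = 5.
2 ≠ 5, so there is no saddle point; optimal play is mixed.
Middle is strictly dominated by Bottom, so Player I never plays it.
On the remaining 2×2 (Top, Bottom vs C1, C2):
Let Player I play Top with probability p. Expected payoff against C1: 5p + 2(1−p) = 3p + 2; against C2: (-6)p + 6(1−p) = −12p + 6.
Setting these equal: 3p + 2 = −12p + 6 ⇒ 15p = 4 ⇒ p = 4/15, and the value is (3)·(4/15) + 2 = 14/5.
For Player II: with q = P(C1), equating Top's and Bottom's payoffs gives 11q − 6 = −4q + 6 ⇒ q = 4/5.

14/5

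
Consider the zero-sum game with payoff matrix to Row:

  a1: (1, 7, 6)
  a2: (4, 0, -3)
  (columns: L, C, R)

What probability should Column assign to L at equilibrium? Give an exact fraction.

Row minima: a1 → 1, a2 → -3; maximin = 1.
Column maxima: L → 4, C → 7, R → 6; minimax = 4.
1 ≠ 4, so there is no saddle point; optimal play is mixed.
C is strictly dominated by R (it gives Row strictly more in every row), so Column never plays it.
On the remaining 2×2 (a1, a2 vs L, R):
Let Row play a1 with probability p. Expected payoff against L: 1p + 4(1−p) = −3p + 4; against R: 6p + (-3)(1−p) = 9p − 3.
Setting these equal: −3p + 4 = 9p − 3 ⇒ −12p = -7 ⇒ p = 7/12, and the value is (-3)·(7/12) + 4 = 9/4.
For Column: with q = P(L), equating a1's and a2's payoffs gives −5q + 6 = 7q − 3 ⇒ q = 3/4.

3/4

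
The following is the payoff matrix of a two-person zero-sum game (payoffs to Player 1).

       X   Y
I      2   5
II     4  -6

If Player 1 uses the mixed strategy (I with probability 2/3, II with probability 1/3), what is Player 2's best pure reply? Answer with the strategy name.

If Player 2 plays X, Player 1's expected payoff is (2/3)·2 + (1/3)·4 = 8/3.
If Player 2 plays Y, Player 1's expected payoff is (2/3)·5 + (1/3)·(-6) = 4/3.
Player 2 minimizes Player 1's payoff; the smallest is 4/3, so the best response is Y.

Y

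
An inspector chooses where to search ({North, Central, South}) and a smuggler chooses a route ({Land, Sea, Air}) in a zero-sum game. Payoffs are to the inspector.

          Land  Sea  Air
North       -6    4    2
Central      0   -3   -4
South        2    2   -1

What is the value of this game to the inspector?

Row minima: North → -6, Central → -4, South → -1; maximin = -1.
Column maxima: Land → 2, Sea → 4, Air → 2; minimax = 2.
-1 ≠ 2, so there is no saddle point; optimal play is mixed.
Central is strictly dominated by South, so the inspector never plays it.
Sea is strictly dominated by Air (it gives the inspector strictly more in every row), so the smuggler never plays it.
On the remaining 2×2 (North, South vs Land, Air):
Let the inspector play North with probability p. Expected payoff against Land: (-6)p + 2(1−p) = −8p + 2; against Air: 2p + (-1)(1−p) = 3p − 1.
Setting these equal: −8p + 2 = 3p − 1 ⇒ −11p = -3 ⇒ p = 3/11, and the value is (-8)·(3/11) + 2 = -2/11.
For the smuggler: with q = P(Land), equating North's and South's payoffs gives −8q + 2 = 3q − 1 ⇒ q = 3/11.

-2/11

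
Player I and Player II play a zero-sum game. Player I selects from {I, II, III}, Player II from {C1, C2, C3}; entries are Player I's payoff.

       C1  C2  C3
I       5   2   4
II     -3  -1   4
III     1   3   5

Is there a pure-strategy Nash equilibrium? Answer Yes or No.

No

Row minima: I → 2, II → -3, III → 1; maximin = 2.
Column maxima: C1 → 5, C2 → 3, C3 → 5; minimax = 3.
2 ≠ 3, so no pure-strategy equilibrium exists.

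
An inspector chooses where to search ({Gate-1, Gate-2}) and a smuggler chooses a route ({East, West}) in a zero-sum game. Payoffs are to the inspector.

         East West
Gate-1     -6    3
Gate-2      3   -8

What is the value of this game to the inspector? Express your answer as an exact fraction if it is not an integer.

Row minima: Gate-1 → -6, Gate-2 → -8; maximin = -6.
Column maxima: East → 3, West → 3; minimax = 3.
-6 ≠ 3, so there is no saddle point; optimal play is mixed.
Let the inspector play Gate-1 with probability p. Expected payoff against East: (-6)p + 3(1−p) = −9p + 3; against West: 3p + (-8)(1−p) = 11p − 8.
Setting these equal: −9p + 3 = 11p − 8 ⇒ −20p = -11 ⇒ p = 11/20, and the value is (-9)·(11/20) + 3 = -39/20.
For the smuggler: with q = P(East), equating Gate-1's and Gate-2's payoffs gives −9q + 3 = 11q − 8 ⇒ q = 11/20.

-39/20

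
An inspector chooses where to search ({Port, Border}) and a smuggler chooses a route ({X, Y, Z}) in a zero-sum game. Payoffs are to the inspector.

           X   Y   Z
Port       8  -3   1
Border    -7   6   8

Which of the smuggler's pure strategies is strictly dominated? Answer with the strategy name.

Y holds the inspector's payoff strictly below Z in every row: -3 < 1, 6 < 8.
So Z is strictly dominated for the smuggler.

Z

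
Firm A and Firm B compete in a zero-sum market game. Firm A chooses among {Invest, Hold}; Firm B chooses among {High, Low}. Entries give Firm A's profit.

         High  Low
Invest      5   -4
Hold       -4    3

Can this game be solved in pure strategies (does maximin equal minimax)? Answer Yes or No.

Row minima: Invest → -4, Hold → -4; maximin = -4.
Column maxima: High → 5, Low → 3; minimax = 3.
-4 ≠ 3, so no pure-strategy equilibrium exists.

No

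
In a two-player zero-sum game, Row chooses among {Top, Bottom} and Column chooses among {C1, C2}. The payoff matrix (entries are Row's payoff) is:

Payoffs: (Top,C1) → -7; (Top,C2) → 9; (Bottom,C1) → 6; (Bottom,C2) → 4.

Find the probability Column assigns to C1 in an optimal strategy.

Row minima: Top → -7, Bottom → 4; maximin = 4.
Column maxima: C1 → 6, C2 → 9; minimax = 6.
4 ≠ 6, so there is no saddle point; optimal play is mixed.
Let Row play Top with probability p. Expected payoff against C1: (-7)p + 6(1−p) = −13p + 6; against C2: 9p + 4(1−p) = 5p + 4.
Setting these equal: −13p + 6 = 5p + 4 ⇒ −18p = -2 ⇒ p = 1/9, and the value is (-13)·(1/9) + 6 = 41/9.
For Column: with q = P(C1), equating Top's and Bottom's payoffs gives −16q + 9 = 2q + 4 ⇒ q = 5/18.

5/18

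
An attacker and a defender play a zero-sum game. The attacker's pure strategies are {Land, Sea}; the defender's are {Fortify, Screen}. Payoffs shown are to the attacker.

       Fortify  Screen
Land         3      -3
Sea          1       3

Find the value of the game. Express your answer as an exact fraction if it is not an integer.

3/2

Row minima: Land → -3, Sea → 1; maximin = 1.
Column maxima: Fortify → 3, Screen → 3; minimax = 3.
1 ≠ 3, so there is no saddle point; optimal play is mixed.
Let the attacker play Land with probability p. Expected payoff against Fortify: 3p + 1(1−p) = 2p + 1; against Screen: (-3)p + 3(1−p) = −6p + 3.
Setting these equal: 2p + 1 = −6p + 3 ⇒ 8p = 2 ⇒ p = 1/4, and the value is (2)·(1/4) + 1 = 3/2.
For the defender: with q = P(Fortify), equating Land's and Sea's payoffs gives 6q − 3 = −2q + 3 ⇒ q = 3/4.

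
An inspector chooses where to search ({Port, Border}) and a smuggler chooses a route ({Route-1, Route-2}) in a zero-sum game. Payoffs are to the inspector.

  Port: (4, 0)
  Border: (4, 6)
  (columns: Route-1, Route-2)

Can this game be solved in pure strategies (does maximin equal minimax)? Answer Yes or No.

Yes

Row minima: Port → 0, Border → 4; maximin = 4.
Column maxima: Route-1 → 4, Route-2 → 6; minimax = 4.
maximin = minimax = 4, so a saddle point exists.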